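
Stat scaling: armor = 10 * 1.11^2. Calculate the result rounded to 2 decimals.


value = base * growth^level
= 10 * 1.11^2
= 10 * 1.2321
= 12.32

12.32 armor


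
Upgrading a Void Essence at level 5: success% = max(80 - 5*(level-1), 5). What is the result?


raw_rate = 80 - 5 * (5 - 1)
= 80 - 5 * 4
= 80 - 20
= 60
Apply floor: max(60, 5) = 60%

60%


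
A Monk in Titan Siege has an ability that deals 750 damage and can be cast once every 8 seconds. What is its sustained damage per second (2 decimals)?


DPS = damage / cooldown
= 750 / 8
= 93.75

93.75 DPS


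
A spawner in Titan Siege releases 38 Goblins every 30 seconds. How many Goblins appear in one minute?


Spawns per minute = count * (60 / interval)
= 38 * (60 / 30)
= 38 * 2.0
= 76.0

76.0 per minute


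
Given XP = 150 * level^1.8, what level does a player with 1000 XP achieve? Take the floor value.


XP = 150 * level^1.8, so level = (XP / 150)^(1/1.8)
= (1000 / 150)^(1/1.8)
= 6.6667^0.5556
= 2.869
Floor: level = 2

level 2


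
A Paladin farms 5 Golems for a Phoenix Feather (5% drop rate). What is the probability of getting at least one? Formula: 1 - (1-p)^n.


P(at least one) = 1 - P(none) = 1 - (1-p)^n
p = 5/100 = 0.05
1 - p = 0.95
(1 - p)^5 = 0.95^5 = 0.773781
P(at least one) = 1 - 0.773781 = 0.2262

0.2262


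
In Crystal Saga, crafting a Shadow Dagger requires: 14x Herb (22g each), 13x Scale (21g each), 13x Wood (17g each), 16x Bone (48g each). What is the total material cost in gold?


Cost breakdown:
  Herb: 14 * 22 = 308
  Scale: 13 * 21 = 273
  Wood: 13 * 17 = 221
  Bone: 16 * 48 = 768
Total = 308 + 273 + 221 + 768 = 1570

1570 gold


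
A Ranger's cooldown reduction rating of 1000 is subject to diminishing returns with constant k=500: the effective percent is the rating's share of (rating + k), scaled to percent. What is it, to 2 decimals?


effective% = rating / (rating + k) * 100
= 1000 / (1000 + 500) * 100
= 1000 / 1500 * 100
= 0.666667 * 100
= 66.67%

66.67%


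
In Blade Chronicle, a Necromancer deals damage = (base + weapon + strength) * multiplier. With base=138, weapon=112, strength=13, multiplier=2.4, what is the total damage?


Sum base + weapon + str = 138 + 112 + 13 = 263
Multiply by 2.4:
263 * 2.4 = 631.2

631.2 damage


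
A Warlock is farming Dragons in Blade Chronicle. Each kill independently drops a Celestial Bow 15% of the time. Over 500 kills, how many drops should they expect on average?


Expected drops = kills * (drop_rate / 100)
= 500 * (15 / 100)
= 500 * 0.15
= 75.0

75.0 drops


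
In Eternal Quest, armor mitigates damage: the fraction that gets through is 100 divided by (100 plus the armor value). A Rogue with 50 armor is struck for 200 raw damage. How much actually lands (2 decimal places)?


actual = 200 * 100 / (100 + 50)
= 200 * 100 / 150
= 20000 / 150
= 133.33

133.33 damage


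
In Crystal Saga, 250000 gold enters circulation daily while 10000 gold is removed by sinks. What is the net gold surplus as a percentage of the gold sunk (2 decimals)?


Net gold = 250000 - 10000 = 240000
Inflation rate = net / sunk * 100 = 240000 / 10000 * 100
= 24.0 * 100
= 2400.00%

2400.00%


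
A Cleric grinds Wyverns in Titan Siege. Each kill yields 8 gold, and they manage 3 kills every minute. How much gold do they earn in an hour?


Gold per minute = 8 * 3 = 24
Gold per hour = 24 * 60 = 1440

1440 gold/hour


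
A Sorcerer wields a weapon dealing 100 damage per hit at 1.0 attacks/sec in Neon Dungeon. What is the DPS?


DPS = damage * attack_speed
= 100 * 1.0
= 100.0

100.0 DPS


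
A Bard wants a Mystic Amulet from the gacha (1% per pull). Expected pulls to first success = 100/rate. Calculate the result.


Expected pulls for a geometric distribution = 1/p = 100 / rate%
= 100 / 1
= 100.0

100.0 pulls


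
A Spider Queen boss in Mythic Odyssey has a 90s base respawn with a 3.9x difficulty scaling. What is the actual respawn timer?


Respawn time = base * multiplier
= 90 * 3.9
= 351.0 seconds

351.0 seconds


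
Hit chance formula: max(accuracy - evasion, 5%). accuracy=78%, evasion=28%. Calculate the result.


accuracy - evasion = 78 - 28 = 50
Apply floor: max(50, 5) = 50
Hit chance = 50%

50%


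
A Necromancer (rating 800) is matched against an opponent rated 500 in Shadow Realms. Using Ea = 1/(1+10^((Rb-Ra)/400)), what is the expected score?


Elo expected score: Ea = 1/(1 + 10^((Rb-Ra)/400))
Rb - Ra = 500 - 800 = -300
(Rb-Ra)/400 = -300/400 = -0.75
10^-0.75 = 0.177828
Ea = 1/(1 + 0.177828) = 1/1.177828 = 0.8490

0.8490


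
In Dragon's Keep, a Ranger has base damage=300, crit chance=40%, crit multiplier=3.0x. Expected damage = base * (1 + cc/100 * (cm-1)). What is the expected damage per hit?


E[dmg] = base * (1 + crit_chance * (crit_mult - 1))
cc as decimal = 40/100 = 0.4
cm - 1 = 3.0 - 1 = 2.0
Bonus factor = 0.4 * 2.0 = 0.8
Total multiplier = 1 + 0.8 = 1.8
Expected damage = 300 * 1.8 = 540.00

540.00 damage


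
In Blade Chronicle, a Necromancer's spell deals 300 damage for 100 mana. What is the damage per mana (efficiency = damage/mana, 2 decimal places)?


Efficiency = damage / mana
= 300 / 100
= 3.00

3.00 dmg/mana


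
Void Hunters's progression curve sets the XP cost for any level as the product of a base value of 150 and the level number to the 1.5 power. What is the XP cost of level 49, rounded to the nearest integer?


XP = 150 * level^1.5
Substitute level = 49:
XP = 150 * 49^1.5
= 150 * 343.0
= 51450

51450 XP


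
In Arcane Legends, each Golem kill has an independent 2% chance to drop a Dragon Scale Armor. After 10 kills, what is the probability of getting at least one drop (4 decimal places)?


P(at least one) = 1 - P(none) = 1 - (1-p)^n
p = 2/100 = 0.02
1 - p = 0.98
(1 - p)^10 = 0.98^10 = 0.817073
P(at least one) = 1 - 0.817073 = 0.1829

0.1829


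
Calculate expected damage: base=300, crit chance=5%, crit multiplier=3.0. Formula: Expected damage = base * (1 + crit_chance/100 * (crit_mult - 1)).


E[dmg] = base * (1 + crit_chance * (crit_mult - 1))
cc as decimal = 5/100 = 0.05
cm - 1 = 3.0 - 1 = 2.0
Bonus factor = 0.05 * 2.0 = 0.1
Total multiplier = 1 + 0.1 = 1.1
Expected damage = 300 * 1.1 = 330.00

330.00 damage


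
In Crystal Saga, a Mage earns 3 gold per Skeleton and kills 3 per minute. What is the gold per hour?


Gold per minute = 3 * 3 = 9
Gold per hour = 9 * 60 = 540

540 gold/hour


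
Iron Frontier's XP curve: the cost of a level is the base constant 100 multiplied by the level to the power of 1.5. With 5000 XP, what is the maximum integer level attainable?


XP = 100 * level^1.5, so level = (XP / 100)^(1/1.5)
= (5000 / 100)^(1/1.5)
= 50.0^0.6667
= 13.5721
Floor: level = 13

level 13


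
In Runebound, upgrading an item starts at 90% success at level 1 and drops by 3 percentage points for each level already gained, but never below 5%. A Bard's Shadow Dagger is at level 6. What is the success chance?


raw_rate = 90 - 3 * (6 - 1)
= 90 - 3 * 5
= 90 - 15
= 75
Apply floor: max(75, 5) = 75%

75%


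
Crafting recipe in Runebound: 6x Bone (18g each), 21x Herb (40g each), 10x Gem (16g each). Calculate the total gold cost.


Cost breakdown:
  Bone: 6 * 18 = 108
  Herb: 21 * 40 = 840
  Gem: 10 * 16 = 160
Total = 108 + 840 + 160 = 1108

1108 gold


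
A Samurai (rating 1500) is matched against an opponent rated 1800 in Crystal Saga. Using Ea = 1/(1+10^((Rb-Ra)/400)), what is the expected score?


Elo expected score: Ea = 1/(1 + 10^((Rb-Ra)/400))
Rb - Ra = 1800 - 1500 = 300
(Rb-Ra)/400 = 300/400 = 0.75
10^0.75 = 5.623413
Ea = 1/(1 + 5.623413) = 1/6.623413 = 0.1510

0.1510


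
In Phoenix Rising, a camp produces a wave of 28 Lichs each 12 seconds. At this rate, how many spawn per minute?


Spawns per minute = count * (60 / interval)
= 28 * (60 / 12)
= 28 * 5.0
= 140.0

140.0 per minute


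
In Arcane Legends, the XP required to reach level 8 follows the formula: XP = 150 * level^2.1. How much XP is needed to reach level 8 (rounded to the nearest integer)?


XP = 150 * level^2.1
Substitute level = 8:
XP = 150 * 8^2.1
= 150 * 78.7932
= 11819

11819 XP


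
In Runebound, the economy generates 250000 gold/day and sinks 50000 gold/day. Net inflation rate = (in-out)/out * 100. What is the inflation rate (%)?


Net gold = 250000 - 50000 = 200000
Inflation rate = net / sunk * 100 = 200000 / 50000 * 100
= 4.0 * 100
= 400.00%

400.00%


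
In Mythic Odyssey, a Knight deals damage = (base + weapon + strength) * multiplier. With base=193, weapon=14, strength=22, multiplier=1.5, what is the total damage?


Sum base + weapon + str = 193 + 14 + 22 = 229
Multiply by 1.5:
229 * 1.5 = 343.5

343.5 damage


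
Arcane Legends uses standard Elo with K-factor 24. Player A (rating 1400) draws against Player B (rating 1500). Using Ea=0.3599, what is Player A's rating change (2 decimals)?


Elo update: delta = K * (S - Ea), where S = 0.5 (draws)
S - Ea = 0.5 - 0.3599 = 0.1401
Rating change = 24 * 0.1401
= 3.36

3.36 rating points


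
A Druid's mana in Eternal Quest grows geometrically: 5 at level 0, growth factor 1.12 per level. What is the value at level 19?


value = base * growth^level
= 5 * 1.12^19
= 5 * 8.612762
= 43.06

43.06 mana


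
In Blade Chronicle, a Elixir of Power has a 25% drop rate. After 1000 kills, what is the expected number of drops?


Expected drops = kills * (drop_rate / 100)
= 1000 * (25 / 100)
= 1000 * 0.25
= 250.0

250.0 drops


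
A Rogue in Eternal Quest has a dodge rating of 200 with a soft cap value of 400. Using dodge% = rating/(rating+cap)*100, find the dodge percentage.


dodge% = 200 / (200 + 400) * 100
= 200 / 600 * 100
= 0.333333 * 100
= 33.33%

33.33%


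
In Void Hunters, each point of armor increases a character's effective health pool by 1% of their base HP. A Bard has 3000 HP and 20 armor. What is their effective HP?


EHP = 3000 * (1 + 20/100)
= 3000 * (1 + 0.2)
= 3000 * 1.2
= 3600.0

3600.0 EHP


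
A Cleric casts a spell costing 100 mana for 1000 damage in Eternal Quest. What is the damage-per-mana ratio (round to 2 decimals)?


Efficiency = damage / mana
= 1000 / 100
= 10.00

10.00 dmg/mana


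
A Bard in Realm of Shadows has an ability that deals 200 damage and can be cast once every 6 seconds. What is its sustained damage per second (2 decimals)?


DPS = damage / cooldown
= 200 / 6
= 33.33

33.33 DPS


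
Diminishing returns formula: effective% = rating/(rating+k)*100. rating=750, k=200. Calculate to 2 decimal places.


effective% = rating / (rating + k) * 100
= 750 / (750 + 200) * 100
= 750 / 950 * 100
= 0.789474 * 100
= 78.95%

78.95%


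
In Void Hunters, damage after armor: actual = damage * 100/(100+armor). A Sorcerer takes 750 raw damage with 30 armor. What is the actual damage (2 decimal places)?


actual = 750 * 100 / (100 + 30)
= 750 * 100 / 130
= 75000 / 130
= 576.92

576.92 damage


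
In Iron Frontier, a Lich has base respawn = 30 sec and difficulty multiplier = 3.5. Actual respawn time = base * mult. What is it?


Respawn time = base * multiplier
= 30 * 3.5
= 105.0 seconds

105.0 seconds


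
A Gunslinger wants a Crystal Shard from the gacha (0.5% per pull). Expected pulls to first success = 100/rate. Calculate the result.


Expected pulls for a geometric distribution = 1/p = 100 / rate%
= 100 / 0.5
= 200.0

200.0 pulls


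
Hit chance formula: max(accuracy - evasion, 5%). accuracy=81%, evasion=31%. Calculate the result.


accuracy - evasion = 81 - 31 = 50
Apply floor: max(50, 5) = 50
Hit chance = 50%

50%


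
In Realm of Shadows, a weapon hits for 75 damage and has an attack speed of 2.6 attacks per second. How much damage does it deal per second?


DPS = damage * attack_speed
= 75 * 2.6
= 195.0

195.0 DPS


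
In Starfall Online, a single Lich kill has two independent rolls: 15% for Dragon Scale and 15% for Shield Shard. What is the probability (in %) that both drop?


For independent events, P(both) = P(A) * P(B)
= 15% * 15%
= 225 / 100 %
= 2.25%

2.25%


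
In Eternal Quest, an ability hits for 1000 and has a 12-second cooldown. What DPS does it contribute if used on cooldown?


DPS = damage / cooldown
= 1000 / 12
= 83.33

83.33 DPS


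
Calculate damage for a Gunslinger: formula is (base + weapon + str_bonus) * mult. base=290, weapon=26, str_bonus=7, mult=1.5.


Sum base + weapon + str = 290 + 26 + 7 = 323
Multiply by 1.5:
323 * 1.5 = 484.5

484.5 damage


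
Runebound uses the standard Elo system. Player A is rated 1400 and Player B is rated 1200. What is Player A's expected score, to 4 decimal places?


Elo expected score: Ea = 1/(1 + 10^((Rb-Ra)/400))
Rb - Ra = 1200 - 1400 = -200
(Rb-Ra)/400 = -200/400 = -0.5
10^-0.5 = 0.316228
Ea = 1/(1 + 0.316228) = 1/1.316228 = 0.7597

0.7597


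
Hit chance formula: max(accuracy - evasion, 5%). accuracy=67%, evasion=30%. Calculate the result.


accuracy - evasion = 67 - 30 = 37
Apply floor: max(37, 5) = 37
Hit chance = 37%

37%


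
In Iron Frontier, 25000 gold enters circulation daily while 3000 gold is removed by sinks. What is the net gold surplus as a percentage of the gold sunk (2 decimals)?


Net gold = 25000 - 3000 = 22000
Inflation rate = net / sunk * 100 = 22000 / 3000 * 100
= 7.333333 * 100
= 733.33%

733.33%


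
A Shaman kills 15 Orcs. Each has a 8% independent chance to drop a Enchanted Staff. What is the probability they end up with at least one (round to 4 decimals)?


P(at least one) = 1 - P(none) = 1 - (1-p)^n
p = 8/100 = 0.08
1 - p = 0.92
(1 - p)^15 = 0.92^15 = 0.286297
P(at least one) = 1 - 0.286297 = 0.7137

0.7137


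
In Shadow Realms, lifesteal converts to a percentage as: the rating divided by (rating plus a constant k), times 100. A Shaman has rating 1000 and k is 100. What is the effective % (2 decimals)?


effective% = rating / (rating + k) * 100
= 1000 / (1000 + 100) * 100
= 1000 / 1100 * 100
= 0.909091 * 100
= 90.91%

90.91%


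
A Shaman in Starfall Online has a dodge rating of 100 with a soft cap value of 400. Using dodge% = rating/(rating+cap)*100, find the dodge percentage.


dodge% = 100 / (100 + 400) * 100
= 100 / 500 * 100
= 0.2 * 100
= 20.00%

20.00%


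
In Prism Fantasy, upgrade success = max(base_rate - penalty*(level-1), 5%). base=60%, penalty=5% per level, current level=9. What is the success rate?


raw_rate = 60 - 5 * (9 - 1)
= 60 - 5 * 8
= 60 - 40
= 20
Apply floor: max(20, 5) = 20%

20%


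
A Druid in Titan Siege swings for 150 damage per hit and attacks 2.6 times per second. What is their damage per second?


DPS = damage * attack_speed
= 150 * 2.6
= 390.0

390.0 DPS


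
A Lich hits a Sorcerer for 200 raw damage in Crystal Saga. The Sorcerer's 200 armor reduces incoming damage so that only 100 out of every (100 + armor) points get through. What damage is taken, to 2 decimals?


actual = 200 * 100 / (100 + 200)
= 200 * 100 / 300
= 20000 / 300
= 66.67

66.67 damage


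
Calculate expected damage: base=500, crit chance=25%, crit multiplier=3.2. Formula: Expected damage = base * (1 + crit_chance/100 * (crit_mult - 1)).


E[dmg] = base * (1 + crit_chance * (crit_mult - 1))
cc as decimal = 25/100 = 0.25
cm - 1 = 3.2 - 1 = 2.2
Bonus factor = 0.25 * 2.2 = 0.55
Total multiplier = 1 + 0.55 = 1.55
Expected damage = 500 * 1.55 = 775.00

775.00 damage


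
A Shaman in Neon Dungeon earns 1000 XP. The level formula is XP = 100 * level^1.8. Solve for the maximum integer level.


XP = 100 * level^1.8, so level = (XP / 100)^(1/1.8)
= (1000 / 100)^(1/1.8)
= 10.0^0.5556
= 3.5938
Floor: level = 3

level 3


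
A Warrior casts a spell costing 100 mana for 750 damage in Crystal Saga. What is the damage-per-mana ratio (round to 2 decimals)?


Efficiency = damage / mana
= 750 / 100
= 7.50

7.50 dmg/mana


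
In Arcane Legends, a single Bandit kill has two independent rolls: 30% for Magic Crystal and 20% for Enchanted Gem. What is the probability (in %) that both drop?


For independent events, P(both) = P(A) * P(B)
= 30% * 20%
= 600 / 100 %
= 6.0%

6.0%


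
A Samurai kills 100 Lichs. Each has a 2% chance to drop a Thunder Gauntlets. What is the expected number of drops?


Expected drops = kills * (drop_rate / 100)
= 100 * (2 / 100)
= 100 * 0.02
= 2.0

2.0 drops


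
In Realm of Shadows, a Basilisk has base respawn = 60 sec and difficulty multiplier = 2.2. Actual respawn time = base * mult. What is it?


Respawn time = base * multiplier
= 60 * 2.2
= 132.0 seconds

132.0 seconds


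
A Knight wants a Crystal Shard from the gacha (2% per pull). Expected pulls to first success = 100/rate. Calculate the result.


Expected pulls for a geometric distribution = 1/p = 100 / rate%
= 100 / 2
= 50.0

50.0 pulls


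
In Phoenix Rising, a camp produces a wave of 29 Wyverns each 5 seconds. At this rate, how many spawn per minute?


Spawns per minute = count * (60 / interval)
= 29 * (60 / 5)
= 29 * 12.0
= 348.0

348.0 per minute


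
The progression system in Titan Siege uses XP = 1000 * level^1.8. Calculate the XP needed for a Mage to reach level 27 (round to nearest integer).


XP = 1000 * level^1.8
Substitute level = 27:
XP = 1000 * 27^1.8
= 1000 * 377.09847
= 377098

377098 XP


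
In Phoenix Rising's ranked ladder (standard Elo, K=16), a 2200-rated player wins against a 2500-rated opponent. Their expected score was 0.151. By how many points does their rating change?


Elo update: delta = K * (S - Ea), where S = 1 (wins)
S - Ea = 1 - 0.151 = 0.849
Rating change = 16 * 0.849
= 13.58

13.58 rating points


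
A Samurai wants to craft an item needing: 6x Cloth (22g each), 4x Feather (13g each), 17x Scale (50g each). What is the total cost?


Cost breakdown:
  Cloth: 6 * 22 = 132
  Feather: 4 * 13 = 52
  Scale: 17 * 50 = 850
Total = 132 + 52 + 850 = 1034

1034 gold


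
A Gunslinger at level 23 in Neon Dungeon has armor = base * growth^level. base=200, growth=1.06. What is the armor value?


value = base * growth^level
= 200 * 1.06^23
= 200 * 3.81975
= 763.95

763.95 armor


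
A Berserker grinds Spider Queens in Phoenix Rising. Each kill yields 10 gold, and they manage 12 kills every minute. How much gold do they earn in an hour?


Gold per minute = 10 * 12 = 120
Gold per hour = 120 * 60 = 7200

7200 gold/hour


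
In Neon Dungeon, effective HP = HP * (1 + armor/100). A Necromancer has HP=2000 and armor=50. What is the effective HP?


EHP = 2000 * (1 + 50/100)
= 2000 * (1 + 0.5)
= 2000 * 1.5
= 3000.0

3000.0 EHP


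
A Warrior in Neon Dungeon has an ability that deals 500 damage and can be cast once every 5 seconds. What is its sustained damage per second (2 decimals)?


DPS = damage / cooldown
= 500 / 5
= 100.00

100.00 DPS


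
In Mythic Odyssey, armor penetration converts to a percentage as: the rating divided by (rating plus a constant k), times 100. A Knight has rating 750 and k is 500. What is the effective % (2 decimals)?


effective% = rating / (rating + k) * 100
= 750 / (750 + 500) * 100
= 750 / 1250 * 100
= 0.6 * 100
= 60.00%

60.00%


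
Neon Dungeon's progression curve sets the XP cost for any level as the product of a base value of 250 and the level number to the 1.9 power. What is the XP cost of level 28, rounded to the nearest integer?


XP = 250 * level^1.9
Substitute level = 28:
XP = 250 * 28^1.9
= 250 * 561.824
= 140456

140456 XP


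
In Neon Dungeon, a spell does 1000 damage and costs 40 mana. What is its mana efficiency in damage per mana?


Efficiency = damage / mana
= 1000 / 40
= 25.00

25.00 dmg/mana


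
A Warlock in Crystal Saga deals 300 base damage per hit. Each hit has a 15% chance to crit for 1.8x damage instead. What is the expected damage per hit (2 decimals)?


E[dmg] = base * (1 + crit_chance * (crit_mult - 1))
cc as decimal = 15/100 = 0.15
cm - 1 = 1.8 - 1 = 0.8
Bonus factor = 0.15 * 0.8 = 0.12
Total multiplier = 1 + 0.12 = 1.12
Expected damage = 300 * 1.12 = 336.00

336.00 damage


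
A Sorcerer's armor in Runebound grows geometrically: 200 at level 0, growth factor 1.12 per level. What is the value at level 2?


value = base * growth^level
= 200 * 1.12^2
= 200 * 1.2544
= 250.88

250.88 armor


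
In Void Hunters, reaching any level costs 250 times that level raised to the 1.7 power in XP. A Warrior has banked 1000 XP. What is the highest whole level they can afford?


XP = 250 * level^1.7, so level = (XP / 250)^(1/1.7)
= (1000 / 250)^(1/1.7)
= 4.0^0.5882
= 2.2602
Floor: level = 2

level 2


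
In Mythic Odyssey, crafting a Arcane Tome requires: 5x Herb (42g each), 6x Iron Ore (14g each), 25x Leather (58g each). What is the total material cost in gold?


Cost breakdown:
  Herb: 5 * 42 = 210
  Iron Ore: 6 * 14 = 84
  Leather: 25 * 58 = 1450
Total = 210 + 84 + 1450 = 1744

1744 gold


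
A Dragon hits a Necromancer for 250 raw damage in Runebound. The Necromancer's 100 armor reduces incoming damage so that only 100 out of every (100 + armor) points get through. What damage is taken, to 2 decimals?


actual = 250 * 100 / (100 + 100)
= 250 * 100 / 200
= 25000 / 200
= 125.00

125.00 damage


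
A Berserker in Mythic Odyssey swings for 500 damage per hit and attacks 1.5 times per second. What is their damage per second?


DPS = damage * attack_speed
= 500 * 1.5
= 750.0

750.0 DPS


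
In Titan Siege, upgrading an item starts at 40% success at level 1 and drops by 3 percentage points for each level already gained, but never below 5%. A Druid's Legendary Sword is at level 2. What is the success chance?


raw_rate = 40 - 3 * (2 - 1)
= 40 - 3 * 1
= 40 - 3
= 37
Apply floor: max(37, 5) = 37%

37%


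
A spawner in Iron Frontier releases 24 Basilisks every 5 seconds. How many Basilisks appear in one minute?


Spawns per minute = count * (60 / interval)
= 24 * (60 / 5)
= 24 * 12.0
= 288.0

288.0 per minute


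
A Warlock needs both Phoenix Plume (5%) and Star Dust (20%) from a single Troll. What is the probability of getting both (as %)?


For independent events, P(both) = P(A) * P(B)
= 5% * 20%
= 100 / 100 %
= 1.0%

1.0%


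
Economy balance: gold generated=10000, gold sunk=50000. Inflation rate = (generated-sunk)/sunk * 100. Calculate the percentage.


Net gold = 10000 - 50000 = -40000
Inflation rate = net / sunk * 100 = -40000 / 50000 * 100
= -0.8 * 100
= -80.00%

-80.00%


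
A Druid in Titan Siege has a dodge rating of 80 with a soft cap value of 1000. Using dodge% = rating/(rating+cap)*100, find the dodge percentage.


dodge% = 80 / (80 + 1000) * 100
= 80 / 1080 * 100
= 0.074074 * 100
= 7.41%

7.41%


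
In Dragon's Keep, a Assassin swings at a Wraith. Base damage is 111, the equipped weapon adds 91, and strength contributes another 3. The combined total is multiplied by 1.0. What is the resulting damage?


Sum base + weapon + str = 111 + 91 + 3 = 205
Multiply by 1.0:
205 * 1.0 = 205.0

205.0 damage


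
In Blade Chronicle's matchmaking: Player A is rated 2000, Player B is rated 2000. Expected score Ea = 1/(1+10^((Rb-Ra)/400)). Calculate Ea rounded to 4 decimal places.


Elo expected score: Ea = 1/(1 + 10^((Rb-Ra)/400))
Rb - Ra = 2000 - 2000 = 0
(Rb-Ra)/400 = 0/400 = 0.0
10^0.0 = 1.0
Ea = 1/(1 + 1.0) = 1/2.0 = 0.5000

0.5000


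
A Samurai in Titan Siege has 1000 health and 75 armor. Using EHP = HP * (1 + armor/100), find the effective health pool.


EHP = 1000 * (1 + 75/100)
= 1000 * (1 + 0.75)
= 1000 * 1.75
= 1750.0

1750.0 EHP


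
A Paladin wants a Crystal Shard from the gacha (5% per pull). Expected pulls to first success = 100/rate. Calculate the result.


Expected pulls for a geometric distribution = 1/p = 100 / rate%
= 100 / 5
= 20.0

20.0 pulls


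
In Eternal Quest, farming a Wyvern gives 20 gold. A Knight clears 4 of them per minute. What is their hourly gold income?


Gold per minute = 20 * 4 = 80
Gold per hour = 80 * 60 = 4800

4800 gold/hour


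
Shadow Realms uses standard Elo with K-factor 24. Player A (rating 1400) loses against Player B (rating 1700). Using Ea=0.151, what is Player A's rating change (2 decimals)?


Elo update: delta = K * (S - Ea), where S = 0 (loses)
S - Ea = 0 - 0.151 = -0.151
Rating change = 24 * -0.151
= -3.62

-3.62 rating points


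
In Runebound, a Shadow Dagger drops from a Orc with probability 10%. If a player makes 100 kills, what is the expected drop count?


Expected drops = kills * (drop_rate / 100)
= 100 * (10 / 100)
= 100 * 0.1
= 10.0

10.0 drops


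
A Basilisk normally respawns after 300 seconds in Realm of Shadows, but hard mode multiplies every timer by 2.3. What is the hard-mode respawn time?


Respawn time = base * multiplier
= 300 * 2.3
= 690.0 seconds

690.0 seconds


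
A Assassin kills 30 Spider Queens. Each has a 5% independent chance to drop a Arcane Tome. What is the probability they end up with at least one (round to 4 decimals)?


P(at least one) = 1 - P(none) = 1 - (1-p)^n
p = 5/100 = 0.05
1 - p = 0.95
(1 - p)^30 = 0.95^30 = 0.214639
P(at least one) = 1 - 0.214639 = 0.7854

0.7854


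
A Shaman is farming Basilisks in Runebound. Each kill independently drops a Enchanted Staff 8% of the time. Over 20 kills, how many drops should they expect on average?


Expected drops = kills * (drop_rate / 100)
= 20 * (8 / 100)
= 20 * 0.08
= 1.6

1.6 drops


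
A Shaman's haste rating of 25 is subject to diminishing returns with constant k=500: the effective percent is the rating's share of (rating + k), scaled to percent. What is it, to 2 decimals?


effective% = rating / (rating + k) * 100
= 25 / (25 + 500) * 100
= 25 / 525 * 100
= 0.047619 * 100
= 4.76%

4.76%


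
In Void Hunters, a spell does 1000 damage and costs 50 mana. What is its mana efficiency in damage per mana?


Efficiency = damage / mana
= 1000 / 50
= 20.00

20.00 dmg/mana


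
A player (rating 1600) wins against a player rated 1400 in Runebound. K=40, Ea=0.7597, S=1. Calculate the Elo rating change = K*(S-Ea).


Elo update: delta = K * (S - Ea), where S = 1 (wins)
S - Ea = 1 - 0.7597 = 0.2403
Rating change = 40 * 0.2403
= 9.61

9.61 rating points


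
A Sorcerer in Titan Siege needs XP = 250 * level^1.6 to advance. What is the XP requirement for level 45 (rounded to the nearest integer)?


XP = 250 * level^1.6
Substitute level = 45:
XP = 250 * 45^1.6
= 250 * 441.7128
= 110428

110428 XP


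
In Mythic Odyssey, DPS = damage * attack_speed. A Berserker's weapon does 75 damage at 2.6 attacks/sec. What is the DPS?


DPS = damage * attack_speed
= 75 * 2.6
= 195.0

195.0 DPS


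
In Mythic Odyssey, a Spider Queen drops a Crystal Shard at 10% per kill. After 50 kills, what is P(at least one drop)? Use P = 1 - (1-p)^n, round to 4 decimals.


P(at least one) = 1 - P(none) = 1 - (1-p)^n
p = 10/100 = 0.1
1 - p = 0.9
(1 - p)^50 = 0.9^50 = 0.005154
P(at least one) = 1 - 0.005154 = 0.9948

0.9948


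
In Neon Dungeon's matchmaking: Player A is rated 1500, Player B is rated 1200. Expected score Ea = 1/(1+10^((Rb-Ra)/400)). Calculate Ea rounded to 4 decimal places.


Elo expected score: Ea = 1/(1 + 10^((Rb-Ra)/400))
Rb - Ra = 1200 - 1500 = -300
(Rb-Ra)/400 = -300/400 = -0.75
10^-0.75 = 0.177828
Ea = 1/(1 + 0.177828) = 1/1.177828 = 0.8490

0.8490


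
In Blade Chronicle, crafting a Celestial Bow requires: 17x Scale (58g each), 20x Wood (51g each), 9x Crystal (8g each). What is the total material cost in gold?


Cost breakdown:
  Scale: 17 * 58 = 986
  Wood: 20 * 51 = 1020
  Crystal: 9 * 8 = 72
Total = 986 + 1020 + 72 = 2078

2078 gold


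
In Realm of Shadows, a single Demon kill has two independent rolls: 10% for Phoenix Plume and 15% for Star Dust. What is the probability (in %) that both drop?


For independent events, P(both) = P(A) * P(B)
= 10% * 15%
= 150 / 100 %
= 1.5%

1.5%


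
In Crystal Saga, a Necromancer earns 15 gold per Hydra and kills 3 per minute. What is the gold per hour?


Gold per minute = 15 * 3 = 45
Gold per hour = 45 * 60 = 2700

2700 gold/hour


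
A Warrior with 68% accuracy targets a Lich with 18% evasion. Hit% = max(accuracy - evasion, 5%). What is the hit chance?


accuracy - evasion = 68 - 18 = 50
Apply floor: max(50, 5) = 50
Hit chance = 50%

50%


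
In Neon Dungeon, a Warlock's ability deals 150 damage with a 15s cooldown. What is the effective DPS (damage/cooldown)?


DPS = damage / cooldown
= 150 / 15
= 10.00

10.00 DPS


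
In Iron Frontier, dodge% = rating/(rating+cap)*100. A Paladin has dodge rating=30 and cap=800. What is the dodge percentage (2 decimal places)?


dodge% = 30 / (30 + 800) * 100
= 30 / 830 * 100
= 0.036145 * 100
= 3.61%

3.61%


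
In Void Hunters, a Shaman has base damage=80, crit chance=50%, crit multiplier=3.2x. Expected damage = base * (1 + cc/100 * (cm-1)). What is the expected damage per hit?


E[dmg] = base * (1 + crit_chance * (crit_mult - 1))
cc as decimal = 50/100 = 0.5
cm - 1 = 3.2 - 1 = 2.2
Bonus factor = 0.5 * 2.2 = 1.1
Total multiplier = 1 + 1.1 = 2.1
Expected damage = 80 * 2.1 = 168.00

168.00 damage


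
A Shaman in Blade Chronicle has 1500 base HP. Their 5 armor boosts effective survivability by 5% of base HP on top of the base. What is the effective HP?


EHP = 1500 * (1 + 5/100)
= 1500 * (1 + 0.05)
= 1500 * 1.05
= 1575.0

1575.0 EHP


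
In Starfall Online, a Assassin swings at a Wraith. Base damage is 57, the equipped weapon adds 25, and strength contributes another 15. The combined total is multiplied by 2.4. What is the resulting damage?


Sum base + weapon + str = 57 + 25 + 15 = 97
Multiply by 2.4:
97 * 2.4 = 232.8

232.8 damage


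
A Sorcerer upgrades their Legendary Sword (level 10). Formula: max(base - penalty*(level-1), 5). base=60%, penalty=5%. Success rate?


raw_rate = 60 - 5 * (10 - 1)
= 60 - 5 * 9
= 60 - 45
= 15
Apply floor: max(15, 5) = 15%

15%


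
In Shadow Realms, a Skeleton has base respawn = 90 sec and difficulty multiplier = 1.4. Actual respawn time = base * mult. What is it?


Respawn time = base * multiplier
= 90 * 1.4
= 126.0 seconds

126.0 seconds


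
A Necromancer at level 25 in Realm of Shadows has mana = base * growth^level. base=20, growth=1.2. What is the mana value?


value = base * growth^level
= 20 * 1.2^25
= 20 * 95.396217
= 1907.92

1907.92 mana


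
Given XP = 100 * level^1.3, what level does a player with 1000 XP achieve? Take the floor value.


XP = 100 * level^1.3, so level = (XP / 100)^(1/1.3)
= (1000 / 100)^(1/1.3)
= 10.0^0.7692
= 5.878
Floor: level = 5

level 5


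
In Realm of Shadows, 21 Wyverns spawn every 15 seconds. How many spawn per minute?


Spawns per minute = count * (60 / interval)
= 21 * (60 / 15)
= 21 * 4.0
= 84.0

84.0 per minute


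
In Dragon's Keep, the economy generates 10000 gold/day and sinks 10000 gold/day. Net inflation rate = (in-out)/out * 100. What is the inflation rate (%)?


Net gold = 10000 - 10000 = 0
Inflation rate = net / sunk * 100 = 0 / 10000 * 100
= 0.0 * 100
= 0.00%

0.00%


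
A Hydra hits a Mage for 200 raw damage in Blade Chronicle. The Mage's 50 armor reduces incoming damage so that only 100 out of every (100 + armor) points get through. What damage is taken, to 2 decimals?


actual = 200 * 100 / (100 + 50)
= 200 * 100 / 150
= 20000 / 150
= 133.33

133.33 damage


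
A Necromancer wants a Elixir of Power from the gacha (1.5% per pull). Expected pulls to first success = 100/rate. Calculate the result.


Expected pulls for a geometric distribution = 1/p = 100 / rate%
= 100 / 1.5
= 66.67

66.67 pulls


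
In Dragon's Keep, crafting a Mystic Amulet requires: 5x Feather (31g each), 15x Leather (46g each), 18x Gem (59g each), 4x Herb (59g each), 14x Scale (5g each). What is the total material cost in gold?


Cost breakdown:
  Feather: 5 * 31 = 155
  Leather: 15 * 46 = 690
  Gem: 18 * 59 = 1062
  Herb: 4 * 59 = 236
  Scale: 14 * 5 = 70
Total = 155 + 690 + 1062 + 236 + 70 = 2213

2213 gold


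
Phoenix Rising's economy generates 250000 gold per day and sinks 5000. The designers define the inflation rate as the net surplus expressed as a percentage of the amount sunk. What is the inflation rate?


Net gold = 250000 - 5000 = 245000
Inflation rate = net / sunk * 100 = 245000 / 5000 * 100
= 49.0 * 100
= 4900.00%

4900.00%


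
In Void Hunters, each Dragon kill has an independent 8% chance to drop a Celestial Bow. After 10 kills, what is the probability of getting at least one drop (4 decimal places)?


P(at least one) = 1 - P(none) = 1 - (1-p)^n
p = 8/100 = 0.08
1 - p = 0.92
(1 - p)^10 = 0.92^10 = 0.434388
P(at least one) = 1 - 0.434388 = 0.5656

0.5656


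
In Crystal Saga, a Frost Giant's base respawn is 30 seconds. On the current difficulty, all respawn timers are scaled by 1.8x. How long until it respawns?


Respawn time = base * multiplier
= 30 * 1.8
= 54.0 seconds

54.0 seconds


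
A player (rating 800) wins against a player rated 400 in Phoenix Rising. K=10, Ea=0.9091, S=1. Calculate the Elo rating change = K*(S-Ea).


Elo update: delta = K * (S - Ea), where S = 1 (wins)
S - Ea = 1 - 0.9091 = 0.0909
Rating change = 10 * 0.0909
= 0.91

0.91 rating points


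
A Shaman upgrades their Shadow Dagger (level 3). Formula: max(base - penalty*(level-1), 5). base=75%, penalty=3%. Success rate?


raw_rate = 75 - 3 * (3 - 1)
= 75 - 3 * 2
= 75 - 6
= 69
Apply floor: max(69, 5) = 69%

69%


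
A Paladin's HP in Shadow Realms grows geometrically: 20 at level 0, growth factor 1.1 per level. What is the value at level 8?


value = base * growth^level
= 20 * 1.1^8
= 20 * 2.143589
= 42.87

42.87 HP


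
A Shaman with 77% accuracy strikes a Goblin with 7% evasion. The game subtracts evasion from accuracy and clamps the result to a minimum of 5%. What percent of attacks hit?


accuracy - evasion = 77 - 7 = 70
Apply floor: max(70, 5) = 70
Hit chance = 70%

70%


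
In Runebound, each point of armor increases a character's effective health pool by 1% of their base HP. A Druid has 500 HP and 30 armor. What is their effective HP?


EHP = 500 * (1 + 30/100)
= 500 * (1 + 0.3)
= 500 * 1.3
= 650.0

650.0 EHP


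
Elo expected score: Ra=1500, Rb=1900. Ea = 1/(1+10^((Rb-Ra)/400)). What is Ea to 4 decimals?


Elo expected score: Ea = 1/(1 + 10^((Rb-Ra)/400))
Rb - Ra = 1900 - 1500 = 400
(Rb-Ra)/400 = 400/400 = 1.0
10^1.0 = 10.0
Ea = 1/(1 + 10.0) = 1/11.0 = 0.0909

0.0909


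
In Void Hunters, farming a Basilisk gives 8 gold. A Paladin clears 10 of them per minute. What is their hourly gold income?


Gold per minute = 8 * 10 = 80
Gold per hour = 80 * 60 = 4800

4800 gold/hour


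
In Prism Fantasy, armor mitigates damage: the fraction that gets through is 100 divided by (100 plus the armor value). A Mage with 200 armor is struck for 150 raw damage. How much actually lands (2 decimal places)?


actual = 150 * 100 / (100 + 200)
= 150 * 100 / 300
= 15000 / 300
= 50.00

50.00 damage


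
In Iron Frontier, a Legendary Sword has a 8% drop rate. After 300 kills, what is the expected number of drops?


Expected drops = kills * (drop_rate / 100)
= 300 * (8 / 100)
= 300 * 0.08
= 24.0

24.0 drops


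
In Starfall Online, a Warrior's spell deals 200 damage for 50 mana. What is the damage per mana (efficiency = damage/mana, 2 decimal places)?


Efficiency = damage / mana
= 200 / 50
= 4.00

4.00 dmg/mana


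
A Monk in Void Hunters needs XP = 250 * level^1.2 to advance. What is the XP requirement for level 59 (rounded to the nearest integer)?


XP = 250 * level^1.2
Substitute level = 59:
XP = 250 * 59^1.2
= 250 * 133.359
= 33340

33340 XP


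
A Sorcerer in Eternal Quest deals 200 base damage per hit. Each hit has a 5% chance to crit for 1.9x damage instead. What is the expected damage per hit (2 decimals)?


E[dmg] = base * (1 + crit_chance * (crit_mult - 1))
cc as decimal = 5/100 = 0.05
cm - 1 = 1.9 - 1 = 0.9
Bonus factor = 0.05 * 0.9 = 0.045
Total multiplier = 1 + 0.045 = 1.045
Expected damage = 200 * 1.045 = 209.00

209.00 damage


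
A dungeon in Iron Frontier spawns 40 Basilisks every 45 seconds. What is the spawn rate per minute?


Spawns per minute = count * (60 / interval)
= 40 * (60 / 45)
= 40 * 1.3333
= 53.33

53.33 per minute


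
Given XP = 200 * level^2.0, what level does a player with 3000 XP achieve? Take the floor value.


XP = 200 * level^2.0, so level = (XP / 200)^(1/2.0)
= (3000 / 200)^(1/2.0)
= 15.0^0.5
= 3.873
Floor: level = 3

level 3


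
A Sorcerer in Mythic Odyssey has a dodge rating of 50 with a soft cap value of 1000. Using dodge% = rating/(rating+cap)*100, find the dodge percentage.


dodge% = 50 / (50 + 1000) * 100
= 50 / 1050 * 100
= 0.047619 * 100
= 4.76%

4.76%


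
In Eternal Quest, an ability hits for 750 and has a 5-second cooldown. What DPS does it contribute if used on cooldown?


DPS = damage / cooldown
= 750 / 5
= 150.00

150.00 DPS


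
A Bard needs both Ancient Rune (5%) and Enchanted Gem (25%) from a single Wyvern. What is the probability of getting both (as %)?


For independent events, P(both) = P(A) * P(B)
= 5% * 25%
= 125 / 100 %
= 1.25%

1.25%


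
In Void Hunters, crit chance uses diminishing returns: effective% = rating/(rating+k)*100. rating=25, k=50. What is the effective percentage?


effective% = rating / (rating + k) * 100
= 25 / (25 + 50) * 100
= 25 / 75 * 100
= 0.333333 * 100
= 33.33%

33.33%


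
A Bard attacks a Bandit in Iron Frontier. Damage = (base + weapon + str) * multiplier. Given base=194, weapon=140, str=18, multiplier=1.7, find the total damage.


Sum base + weapon + str = 194 + 140 + 18 = 352
Multiply by 1.7:
352 * 1.7 = 598.4

598.4 damage


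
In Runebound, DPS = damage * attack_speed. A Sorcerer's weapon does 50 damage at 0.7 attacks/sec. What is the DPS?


DPS = damage * attack_speed
= 50 * 0.7
= 35.0

35.0 DPS


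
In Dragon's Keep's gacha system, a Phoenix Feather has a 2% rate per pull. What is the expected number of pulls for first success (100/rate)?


Expected pulls for a geometric distribution = 1/p = 100 / rate%
= 100 / 2
= 50.0

50.0 pulls


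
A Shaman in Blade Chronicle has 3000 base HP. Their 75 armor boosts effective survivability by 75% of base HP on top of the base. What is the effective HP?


EHP = 3000 * (1 + 75/100)
= 3000 * (1 + 0.75)
= 3000 * 1.75
= 5250.0

5250.0 EHP


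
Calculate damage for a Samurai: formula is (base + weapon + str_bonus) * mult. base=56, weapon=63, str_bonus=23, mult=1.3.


Sum base + weapon + str = 56 + 63 + 23 = 142
Multiply by 1.3:
142 * 1.3 = 184.6

184.6 damage


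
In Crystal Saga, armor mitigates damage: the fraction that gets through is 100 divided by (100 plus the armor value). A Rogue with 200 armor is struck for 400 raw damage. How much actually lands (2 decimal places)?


actual = 400 * 100 / (100 + 200)
= 400 * 100 / 300
= 40000 / 300
= 133.33

133.33 damage


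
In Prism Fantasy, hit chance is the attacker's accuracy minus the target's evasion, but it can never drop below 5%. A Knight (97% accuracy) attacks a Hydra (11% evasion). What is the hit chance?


accuracy - evasion = 97 - 11 = 86
Apply floor: max(86, 5) = 86
Hit chance = 86%

86%


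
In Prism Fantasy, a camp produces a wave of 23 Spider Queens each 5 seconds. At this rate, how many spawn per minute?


Spawns per minute = count * (60 / interval)
= 23 * (60 / 5)
= 23 * 12.0
= 276.0

276.0 per minute


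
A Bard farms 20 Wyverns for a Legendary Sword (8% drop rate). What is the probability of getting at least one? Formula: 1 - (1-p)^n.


P(at least one) = 1 - P(none) = 1 - (1-p)^n
p = 8/100 = 0.08
1 - p = 0.92
(1 - p)^20 = 0.92^20 = 0.188693
P(at least one) = 1 - 0.188693 = 0.8113

0.8113


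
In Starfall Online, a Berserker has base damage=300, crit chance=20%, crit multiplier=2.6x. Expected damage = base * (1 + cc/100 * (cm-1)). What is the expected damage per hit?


E[dmg] = base * (1 + crit_chance * (crit_mult - 1))
cc as decimal = 20/100 = 0.2
cm - 1 = 2.6 - 1 = 1.6
Bonus factor = 0.2 * 1.6 = 0.32
Total multiplier = 1 + 0.32 = 1.32
Expected damage = 300 * 1.32 = 396.00

396.00 damage
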